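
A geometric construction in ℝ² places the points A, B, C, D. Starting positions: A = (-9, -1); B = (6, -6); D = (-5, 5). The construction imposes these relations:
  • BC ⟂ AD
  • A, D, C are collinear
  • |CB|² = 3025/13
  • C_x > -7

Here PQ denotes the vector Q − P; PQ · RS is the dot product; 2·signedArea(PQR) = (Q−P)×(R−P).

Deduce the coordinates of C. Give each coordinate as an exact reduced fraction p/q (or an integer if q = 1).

C = (-87/13, 32/13)

1. C_x = -87/13  [A, D, C are collinear ∩ BC ⟂ AD]
2. C_y = 32/13  [A, D, C are collinear ∩ BC ⟂ AD]
   → C = (-87/13, 32/13)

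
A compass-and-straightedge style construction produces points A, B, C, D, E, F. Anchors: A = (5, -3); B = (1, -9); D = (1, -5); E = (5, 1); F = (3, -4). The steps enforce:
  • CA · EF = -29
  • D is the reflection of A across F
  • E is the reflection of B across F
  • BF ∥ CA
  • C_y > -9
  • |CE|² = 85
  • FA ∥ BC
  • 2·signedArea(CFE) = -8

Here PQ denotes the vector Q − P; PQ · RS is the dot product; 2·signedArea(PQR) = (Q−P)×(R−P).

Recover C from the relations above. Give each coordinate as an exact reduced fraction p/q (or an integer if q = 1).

C = (3, -8)

1. C_x = 3  [BF ∥ CA ∩ FA ∥ BC]
2. C_y = -8  [BF ∥ CA ∩ FA ∥ BC]
   → C = (3, -8)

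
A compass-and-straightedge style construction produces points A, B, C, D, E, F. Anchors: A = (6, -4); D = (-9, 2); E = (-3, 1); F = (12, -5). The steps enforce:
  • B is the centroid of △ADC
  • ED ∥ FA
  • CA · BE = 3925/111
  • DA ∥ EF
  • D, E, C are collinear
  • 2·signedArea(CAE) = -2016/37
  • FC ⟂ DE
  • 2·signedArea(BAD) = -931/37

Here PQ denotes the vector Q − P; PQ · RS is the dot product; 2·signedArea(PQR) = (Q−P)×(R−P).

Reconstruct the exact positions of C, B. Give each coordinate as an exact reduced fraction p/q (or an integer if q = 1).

1. C_x = 465/37  [D, E, C are collinear ∩ FC ⟂ DE]
2. C_y = -59/37  [D, E, C are collinear ∩ FC ⟂ DE]
   → C = (465/37, -59/37)
3. B_x = 118/37  [B is the centroid of △ADC]
4. B_y = -133/111  [B is the centroid of △ADC]
   → B = (118/37, -133/111)

B = (118/37, -133/111)
C = (465/37, -59/37)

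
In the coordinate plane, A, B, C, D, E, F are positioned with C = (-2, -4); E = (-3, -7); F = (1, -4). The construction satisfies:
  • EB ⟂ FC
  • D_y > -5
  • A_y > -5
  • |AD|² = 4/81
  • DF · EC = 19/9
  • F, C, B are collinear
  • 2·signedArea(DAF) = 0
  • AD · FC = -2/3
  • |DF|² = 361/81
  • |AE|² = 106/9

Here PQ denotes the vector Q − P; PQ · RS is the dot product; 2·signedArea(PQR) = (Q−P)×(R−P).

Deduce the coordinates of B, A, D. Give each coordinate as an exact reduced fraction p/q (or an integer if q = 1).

1. B_x = -3  [F, C, B are collinear ∩ EB ⟂ FC]
2. B_y = -4  [F, C, B are collinear ∩ EB ⟂ FC]
   → B = (-3, -4)
3. D_x = -10/9  [line -1·x + -3·y + -118/9 = 0 ∩ |DF|² = 361/81]
4. D_y = -4  [line -1·x + -3·y + -118/9 = 0 ∩ |DF|² = 361/81]
   → D = (-10/9, -4)
5. A_x = -4/3  [AD · FC = -2/3 ∩ 2·signedArea(DAF) = 0]
6. A_y = -4  [AD · FC = -2/3 ∩ 2·signedArea(DAF) = 0]
   → A = (-4/3, -4)

A = (-4/3, -4)
B = (-3, -4)
D = (-10/9, -4)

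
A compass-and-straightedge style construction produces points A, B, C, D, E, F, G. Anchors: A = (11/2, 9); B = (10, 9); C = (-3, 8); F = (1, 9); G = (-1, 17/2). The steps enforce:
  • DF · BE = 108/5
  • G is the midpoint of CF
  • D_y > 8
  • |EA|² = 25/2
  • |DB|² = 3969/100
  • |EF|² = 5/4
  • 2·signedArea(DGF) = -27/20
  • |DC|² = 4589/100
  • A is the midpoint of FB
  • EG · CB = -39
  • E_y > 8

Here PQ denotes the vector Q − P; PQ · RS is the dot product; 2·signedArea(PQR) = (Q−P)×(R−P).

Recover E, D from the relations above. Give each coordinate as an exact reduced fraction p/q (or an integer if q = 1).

D = (37/10, 9)
E = (2, 17/2)

1. D_x = 37/10  [line -1/2·x + 2·y + -323/20 = 0 ∩ |DC|² = 4589/100]
2. D_y = 9  [line -1/2·x + 2·y + -323/20 = 0 ∩ |DC|² = 4589/100]
   → D = (37/10, 9)
3. E_x = 2  [EG · CB = -39 ∩ DF · BE = 108/5]
4. E_y = 17/2  [EG · CB = -39 ∩ DF · BE = 108/5]
   → E = (2, 17/2)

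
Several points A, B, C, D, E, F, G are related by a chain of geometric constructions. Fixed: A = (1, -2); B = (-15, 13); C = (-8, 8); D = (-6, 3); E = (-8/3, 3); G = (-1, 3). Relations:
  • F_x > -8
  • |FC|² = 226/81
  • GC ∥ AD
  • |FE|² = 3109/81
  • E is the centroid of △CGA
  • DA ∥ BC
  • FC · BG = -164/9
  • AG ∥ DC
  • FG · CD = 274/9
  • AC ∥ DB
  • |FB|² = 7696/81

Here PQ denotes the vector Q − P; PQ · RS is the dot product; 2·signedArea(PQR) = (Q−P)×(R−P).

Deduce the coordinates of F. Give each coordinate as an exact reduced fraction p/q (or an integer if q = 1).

1. F_x = -71/9  [FG · CD = 274/9 ∩ FC · BG = -164/9]
2. F_y = 19/3  [FG · CD = 274/9 ∩ FC · BG = -164/9]
   → F = (-71/9, 19/3)

F = (-71/9, 19/3)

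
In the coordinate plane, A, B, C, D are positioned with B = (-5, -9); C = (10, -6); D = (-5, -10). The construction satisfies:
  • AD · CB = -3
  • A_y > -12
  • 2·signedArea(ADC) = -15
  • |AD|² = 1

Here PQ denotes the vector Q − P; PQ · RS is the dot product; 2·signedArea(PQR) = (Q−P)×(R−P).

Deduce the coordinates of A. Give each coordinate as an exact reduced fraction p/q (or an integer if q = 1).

1. A_x = -5  [2·signedArea(ADC) = -15 ∩ AD · CB = -3]
2. A_y = -11  [2·signedArea(ADC) = -15 ∩ AD · CB = -3]
   → A = (-5, -11)

A = (-5, -11)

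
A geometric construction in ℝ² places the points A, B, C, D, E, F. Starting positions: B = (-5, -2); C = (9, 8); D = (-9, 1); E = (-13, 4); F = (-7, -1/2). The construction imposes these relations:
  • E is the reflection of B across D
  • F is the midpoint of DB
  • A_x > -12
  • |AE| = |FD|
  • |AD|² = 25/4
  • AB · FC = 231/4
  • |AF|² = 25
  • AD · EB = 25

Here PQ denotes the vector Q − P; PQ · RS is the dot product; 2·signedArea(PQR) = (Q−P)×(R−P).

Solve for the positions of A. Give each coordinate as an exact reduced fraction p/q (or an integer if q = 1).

A = (-11, 5/2)

1. A_x = -11  [AD · EB = 25 ∩ AB · FC = 231/4]
2. A_y = 5/2  [AD · EB = 25 ∩ AB · FC = 231/4]
   → A = (-11, 5/2)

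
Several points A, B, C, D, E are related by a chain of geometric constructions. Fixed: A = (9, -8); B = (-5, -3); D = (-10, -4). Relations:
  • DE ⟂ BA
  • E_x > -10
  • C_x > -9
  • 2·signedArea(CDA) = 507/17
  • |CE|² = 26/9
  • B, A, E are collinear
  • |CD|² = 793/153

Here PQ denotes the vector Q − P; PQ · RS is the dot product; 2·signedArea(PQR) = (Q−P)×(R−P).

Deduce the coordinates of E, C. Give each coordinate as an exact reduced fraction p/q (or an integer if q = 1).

C = (-410/51, -145/51)
E = (-155/17, -26/17)

1. E_x = -155/17  [B, A, E are collinear ∩ DE ⟂ BA]
2. E_y = -26/17  [B, A, E are collinear ∩ DE ⟂ BA]
   → E = (-155/17, -26/17)
3. C_x = -410/51  [line 4·x + 19·y + 1465/17 = 0 ∩ |CD|² = 793/153]
4. C_y = -145/51  [line 4·x + 19·y + 1465/17 = 0 ∩ |CD|² = 793/153]
   → C = (-410/51, -145/51)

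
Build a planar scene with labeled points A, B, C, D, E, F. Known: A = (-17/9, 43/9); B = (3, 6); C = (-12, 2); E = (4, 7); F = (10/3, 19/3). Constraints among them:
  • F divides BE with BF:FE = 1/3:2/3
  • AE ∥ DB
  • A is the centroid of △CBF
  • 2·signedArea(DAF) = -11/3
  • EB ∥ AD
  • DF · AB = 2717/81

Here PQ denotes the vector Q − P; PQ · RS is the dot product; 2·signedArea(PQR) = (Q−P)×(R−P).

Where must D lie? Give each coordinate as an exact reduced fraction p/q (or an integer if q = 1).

1. D_x = -26/9  [AE ∥ DB ∩ EB ∥ AD]
2. D_y = 34/9  [AE ∥ DB ∩ EB ∥ AD]
   → D = (-26/9, 34/9)

D = (-26/9, 34/9)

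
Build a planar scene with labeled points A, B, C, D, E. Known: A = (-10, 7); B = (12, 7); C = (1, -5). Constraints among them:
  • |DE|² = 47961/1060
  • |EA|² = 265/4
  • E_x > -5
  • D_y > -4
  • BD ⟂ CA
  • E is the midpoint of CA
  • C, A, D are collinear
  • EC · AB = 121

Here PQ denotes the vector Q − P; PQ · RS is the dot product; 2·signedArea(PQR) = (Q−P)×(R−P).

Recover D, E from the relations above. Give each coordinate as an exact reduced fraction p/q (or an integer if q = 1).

1. D_x = 12/265  [C, A, D are collinear ∩ BD ⟂ CA]
2. D_y = -1049/265  [C, A, D are collinear ∩ BD ⟂ CA]
   → D = (12/265, -1049/265)
3. E_x = -9/2  [E is the midpoint of CA]
4. E_y = 1  [E is the midpoint of CA]
   → E = (-9/2, 1)

D = (12/265, -1049/265)
E = (-9/2, 1)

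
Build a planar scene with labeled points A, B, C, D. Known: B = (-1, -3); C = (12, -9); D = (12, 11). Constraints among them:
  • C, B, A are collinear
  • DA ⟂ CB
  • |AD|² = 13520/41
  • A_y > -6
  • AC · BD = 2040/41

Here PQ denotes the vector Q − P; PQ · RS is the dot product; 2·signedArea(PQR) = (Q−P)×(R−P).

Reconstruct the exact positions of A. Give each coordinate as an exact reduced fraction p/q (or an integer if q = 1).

1. A_x = 180/41  [C, B, A are collinear ∩ DA ⟂ CB]
2. A_y = -225/41  [C, B, A are collinear ∩ DA ⟂ CB]
   → A = (180/41, -225/41)

A = (180/41, -225/41)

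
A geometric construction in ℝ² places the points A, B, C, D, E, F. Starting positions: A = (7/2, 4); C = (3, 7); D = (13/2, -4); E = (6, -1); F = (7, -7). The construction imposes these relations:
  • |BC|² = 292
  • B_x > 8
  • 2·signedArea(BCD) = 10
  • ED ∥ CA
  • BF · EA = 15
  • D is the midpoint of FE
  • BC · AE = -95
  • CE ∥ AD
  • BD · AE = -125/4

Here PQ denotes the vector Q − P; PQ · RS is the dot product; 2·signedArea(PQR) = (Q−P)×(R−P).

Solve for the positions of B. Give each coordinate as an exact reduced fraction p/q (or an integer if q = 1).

B = (9, -9)

1. B_x = 9  [BD · AE = -125/4 ∩ 2·signedArea(BCD) = 10]
2. B_y = -9  [BD · AE = -125/4 ∩ 2·signedArea(BCD) = 10]
   → B = (9, -9)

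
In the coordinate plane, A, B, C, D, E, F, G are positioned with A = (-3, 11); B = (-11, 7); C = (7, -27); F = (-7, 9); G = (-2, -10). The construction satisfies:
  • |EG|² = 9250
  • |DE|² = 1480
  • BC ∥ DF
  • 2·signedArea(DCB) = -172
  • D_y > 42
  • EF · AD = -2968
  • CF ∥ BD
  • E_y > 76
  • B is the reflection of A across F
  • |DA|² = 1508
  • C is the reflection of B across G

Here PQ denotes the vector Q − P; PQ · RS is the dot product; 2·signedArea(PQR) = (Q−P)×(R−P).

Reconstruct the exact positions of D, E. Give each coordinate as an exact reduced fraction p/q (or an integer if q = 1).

D = (-25, 43)
E = (-43, 77)

1. D_x = -25  [BC ∥ DF ∩ CF ∥ BD]
2. D_y = 43  [BC ∥ DF ∩ CF ∥ BD]
   → D = (-25, 43)
3. E_x = -43  [line 22·x + -32·y + 3410 = 0 ∩ |EG|² = 9250]
4. E_y = 77  [line 22·x + -32·y + 3410 = 0 ∩ |EG|² = 9250]
   → E = (-43, 77)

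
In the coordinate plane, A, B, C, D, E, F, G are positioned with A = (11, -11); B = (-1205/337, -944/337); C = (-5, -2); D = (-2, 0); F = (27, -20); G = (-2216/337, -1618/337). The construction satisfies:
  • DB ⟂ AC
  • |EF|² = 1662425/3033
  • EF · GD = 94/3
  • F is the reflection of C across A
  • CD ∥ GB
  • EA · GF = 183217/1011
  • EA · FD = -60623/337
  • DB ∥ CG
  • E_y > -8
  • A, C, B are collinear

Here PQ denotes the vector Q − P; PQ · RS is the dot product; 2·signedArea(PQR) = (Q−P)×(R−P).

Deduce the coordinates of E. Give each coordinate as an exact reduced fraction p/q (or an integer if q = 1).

E = (7220/1011, -7684/1011)

1. E_x = 7220/1011  [EF · GD = 94/3 ∩ EA · GF = 183217/1011]
2. E_y = -7684/1011  [EF · GD = 94/3 ∩ EA · GF = 183217/1011]
   → E = (7220/1011, -7684/1011)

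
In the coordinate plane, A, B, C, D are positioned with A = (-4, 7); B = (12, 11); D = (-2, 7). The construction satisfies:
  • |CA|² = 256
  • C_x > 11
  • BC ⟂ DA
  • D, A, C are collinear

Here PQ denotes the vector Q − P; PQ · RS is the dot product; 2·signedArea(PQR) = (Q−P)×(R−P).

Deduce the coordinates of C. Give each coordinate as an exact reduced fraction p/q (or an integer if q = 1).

1. C_x = 12  [D, A, C are collinear ∩ BC ⟂ DA]
2. C_y = 7  [D, A, C are collinear ∩ BC ⟂ DA]
   → C = (12, 7)

C = (12, 7)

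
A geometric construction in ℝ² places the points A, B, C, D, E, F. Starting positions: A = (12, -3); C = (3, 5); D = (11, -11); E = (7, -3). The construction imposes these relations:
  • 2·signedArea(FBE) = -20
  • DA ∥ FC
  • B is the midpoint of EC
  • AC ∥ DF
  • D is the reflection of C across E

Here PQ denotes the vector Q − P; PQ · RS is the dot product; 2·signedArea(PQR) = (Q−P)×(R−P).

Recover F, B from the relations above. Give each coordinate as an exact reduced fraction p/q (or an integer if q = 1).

B = (5, 1)
F = (2, -3)

1. F_x = 2  [DA ∥ FC ∩ AC ∥ DF]
2. F_y = -3  [DA ∥ FC ∩ AC ∥ DF]
   → F = (2, -3)
3. B_x = 5  [B is the midpoint of EC]
4. B_y = 1  [B is the midpoint of EC]
   → B = (5, 1)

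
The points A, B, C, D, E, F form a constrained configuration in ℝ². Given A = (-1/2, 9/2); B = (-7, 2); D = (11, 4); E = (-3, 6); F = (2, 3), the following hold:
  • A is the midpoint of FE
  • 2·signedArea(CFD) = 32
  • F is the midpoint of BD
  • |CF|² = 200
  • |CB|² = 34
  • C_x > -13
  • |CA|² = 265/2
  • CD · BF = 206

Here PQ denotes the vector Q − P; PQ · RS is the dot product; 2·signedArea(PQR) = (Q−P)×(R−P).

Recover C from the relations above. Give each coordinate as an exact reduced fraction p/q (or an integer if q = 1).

C = (-12, 5)

1. C_x = -12  [CD · BF = 206 ∩ 2·signedArea(CFD) = 32]
2. C_y = 5  [CD · BF = 206 ∩ 2·signedArea(CFD) = 32]
   → C = (-12, 5)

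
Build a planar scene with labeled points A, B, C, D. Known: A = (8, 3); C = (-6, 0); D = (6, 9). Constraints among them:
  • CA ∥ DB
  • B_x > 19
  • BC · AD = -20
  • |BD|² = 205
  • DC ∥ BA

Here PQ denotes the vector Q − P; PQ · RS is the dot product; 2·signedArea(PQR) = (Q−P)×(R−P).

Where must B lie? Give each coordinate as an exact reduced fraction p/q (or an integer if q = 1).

1. B_x = 20  [DC ∥ BA ∩ CA ∥ DB]
2. B_y = 12  [DC ∥ BA ∩ CA ∥ DB]
   → B = (20, 12)

B = (20, 12)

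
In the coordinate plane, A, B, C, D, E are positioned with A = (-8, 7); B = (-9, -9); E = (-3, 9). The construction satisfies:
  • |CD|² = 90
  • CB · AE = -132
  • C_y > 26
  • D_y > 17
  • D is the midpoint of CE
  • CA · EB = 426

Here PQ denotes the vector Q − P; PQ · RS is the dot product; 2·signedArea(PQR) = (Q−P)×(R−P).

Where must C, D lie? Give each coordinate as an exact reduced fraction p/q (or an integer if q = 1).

1. C_x = 3  [CB · AE = -132 ∩ CA · EB = 426]
2. C_y = 27  [CB · AE = -132 ∩ CA · EB = 426]
   → C = (3, 27)
3. D_x = 0  [D is the midpoint of CE]
4. D_y = 18  [D is the midpoint of CE]
   → D = (0, 18)

C = (3, 27)
D = (0, 18)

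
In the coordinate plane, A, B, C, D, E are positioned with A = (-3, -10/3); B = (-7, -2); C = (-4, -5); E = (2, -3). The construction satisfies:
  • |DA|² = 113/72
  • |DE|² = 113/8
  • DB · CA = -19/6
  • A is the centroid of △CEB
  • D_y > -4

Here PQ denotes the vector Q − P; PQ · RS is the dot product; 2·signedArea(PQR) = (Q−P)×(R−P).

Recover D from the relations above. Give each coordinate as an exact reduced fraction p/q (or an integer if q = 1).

D = (-7/4, -13/4)

1. D_x = -7/4  [line -1·x + -5/3·y + -43/6 = 0 ∩ |DE|² = 113/8]
2. D_y = -13/4  [line -1·x + -5/3·y + -43/6 = 0 ∩ |DE|² = 113/8]
   → D = (-7/4, -13/4)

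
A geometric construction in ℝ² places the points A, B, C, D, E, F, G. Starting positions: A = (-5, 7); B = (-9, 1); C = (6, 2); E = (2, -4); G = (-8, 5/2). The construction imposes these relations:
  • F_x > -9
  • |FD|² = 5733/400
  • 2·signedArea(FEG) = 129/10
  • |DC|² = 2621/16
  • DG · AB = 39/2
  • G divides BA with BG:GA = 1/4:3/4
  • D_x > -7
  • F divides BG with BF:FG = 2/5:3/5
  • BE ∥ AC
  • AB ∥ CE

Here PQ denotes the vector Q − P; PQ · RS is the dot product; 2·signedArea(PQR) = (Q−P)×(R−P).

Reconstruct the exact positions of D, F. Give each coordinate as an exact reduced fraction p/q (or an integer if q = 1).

D = (-13/2, 19/4)
F = (-43/5, 8/5)

1. F_x = -43/5  [F divides BG with BF:FG = 2/5:3/5]
2. F_y = 8/5  [F divides BG with BF:FG = 2/5:3/5]
   → F = (-43/5, 8/5)
3. D_x = -13/2  [line 4·x + 6·y + -5/2 = 0 ∩ |FD|² = 5733/400]
4. D_y = 19/4  [line 4·x + 6·y + -5/2 = 0 ∩ |FD|² = 5733/400]
   → D = (-13/2, 19/4)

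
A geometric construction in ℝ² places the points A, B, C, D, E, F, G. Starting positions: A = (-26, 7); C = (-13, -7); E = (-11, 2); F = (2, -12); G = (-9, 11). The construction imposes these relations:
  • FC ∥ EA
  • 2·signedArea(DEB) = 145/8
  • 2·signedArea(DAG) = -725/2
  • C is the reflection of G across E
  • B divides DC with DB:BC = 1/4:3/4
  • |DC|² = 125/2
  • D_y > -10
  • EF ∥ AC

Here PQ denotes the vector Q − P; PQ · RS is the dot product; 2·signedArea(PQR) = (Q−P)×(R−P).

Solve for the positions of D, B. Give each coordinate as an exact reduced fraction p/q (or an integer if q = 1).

B = (-59/8, -71/8)
D = (-11/2, -19/2)

1. D_x = -11/2  [line -4·x + 17·y + 279/2 = 0 ∩ |DC|² = 125/2]
2. D_y = -19/2  [line -4·x + 17·y + 279/2 = 0 ∩ |DC|² = 125/2]
   → D = (-11/2, -19/2)
3. B_x = -59/8  [B divides DC with DB:BC = 1/4:3/4]
4. B_y = -71/8  [B divides DC with DB:BC = 1/4:3/4]
   → B = (-59/8, -71/8)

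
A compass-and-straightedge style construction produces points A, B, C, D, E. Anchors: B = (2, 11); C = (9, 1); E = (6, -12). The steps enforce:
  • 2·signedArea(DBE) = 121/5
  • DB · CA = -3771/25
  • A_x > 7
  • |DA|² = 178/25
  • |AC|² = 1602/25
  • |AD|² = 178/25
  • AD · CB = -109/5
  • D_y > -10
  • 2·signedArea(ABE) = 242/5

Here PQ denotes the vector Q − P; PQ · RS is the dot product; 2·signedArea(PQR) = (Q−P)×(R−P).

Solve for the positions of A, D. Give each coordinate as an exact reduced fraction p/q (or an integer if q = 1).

1. A_x = 36/5  [line 23·x + 4·y + -692/5 = 0 ∩ |AC|² = 1602/25]
2. A_y = -34/5  [line 23·x + 4·y + -692/5 = 0 ∩ |AC|² = 1602/25]
   → A = (36/5, -34/5)
3. D_x = 33/5  [2·signedArea(DBE) = 121/5 ∩ AD · CB = -109/5]
4. D_y = -47/5  [2·signedArea(DBE) = 121/5 ∩ AD · CB = -109/5]
   → D = (33/5, -47/5)

A = (36/5, -34/5)
D = (33/5, -47/5)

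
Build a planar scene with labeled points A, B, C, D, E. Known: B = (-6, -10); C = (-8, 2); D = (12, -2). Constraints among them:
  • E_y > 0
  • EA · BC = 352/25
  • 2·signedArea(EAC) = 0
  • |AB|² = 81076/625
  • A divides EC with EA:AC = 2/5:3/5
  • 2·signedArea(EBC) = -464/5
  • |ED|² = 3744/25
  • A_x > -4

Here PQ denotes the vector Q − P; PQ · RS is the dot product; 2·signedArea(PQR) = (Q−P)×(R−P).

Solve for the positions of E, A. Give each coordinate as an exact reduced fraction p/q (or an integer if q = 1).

A = (-16/5, 26/25)
E = (0, 2/5)

1. E_x = 0  [line -12·x + -2·y + 4/5 = 0 ∩ |ED|² = 3744/25]
2. E_y = 2/5  [line -12·x + -2·y + 4/5 = 0 ∩ |ED|² = 3744/25]
   → E = (0, 2/5)
3. A_x = -16/5  [2·signedArea(EAC) = 0 ∩ A divides EC with EA:AC = 2/5:3/5]
4. A_y = 26/25  [2·signedArea(EAC) = 0 ∩ A divides EC with EA:AC = 2/5:3/5]
   → A = (-16/5, 26/25)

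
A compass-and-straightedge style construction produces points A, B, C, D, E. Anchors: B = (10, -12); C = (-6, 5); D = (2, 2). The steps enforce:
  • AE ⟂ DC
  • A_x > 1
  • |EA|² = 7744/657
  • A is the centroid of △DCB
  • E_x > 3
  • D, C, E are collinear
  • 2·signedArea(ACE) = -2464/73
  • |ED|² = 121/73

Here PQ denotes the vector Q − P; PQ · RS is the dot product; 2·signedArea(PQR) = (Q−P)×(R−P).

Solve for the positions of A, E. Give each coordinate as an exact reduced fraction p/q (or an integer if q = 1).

1. A_x = 2  [A is the centroid of △DCB]
2. A_y = -5/3  [A is the centroid of △DCB]
   → A = (2, -5/3)
3. E_x = 234/73  [D, C, E are collinear ∩ AE ⟂ DC]
4. E_y = 113/73  [D, C, E are collinear ∩ AE ⟂ DC]
   → E = (234/73, 113/73)

A = (2, -5/3)
E = (234/73, 113/73)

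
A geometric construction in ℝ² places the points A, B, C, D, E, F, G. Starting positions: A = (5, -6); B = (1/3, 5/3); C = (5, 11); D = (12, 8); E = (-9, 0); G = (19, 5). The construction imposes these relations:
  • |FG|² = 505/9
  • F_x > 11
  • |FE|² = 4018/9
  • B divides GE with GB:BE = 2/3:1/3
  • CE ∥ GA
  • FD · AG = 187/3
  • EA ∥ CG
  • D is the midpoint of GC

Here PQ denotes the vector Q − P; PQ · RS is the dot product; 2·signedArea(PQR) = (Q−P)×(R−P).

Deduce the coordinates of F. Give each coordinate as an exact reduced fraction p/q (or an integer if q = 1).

1. F_x = 12  [line -14·x + -11·y + 581/3 = 0 ∩ |FE|² = 4018/9]
2. F_y = 7/3  [line -14·x + -11·y + 581/3 = 0 ∩ |FE|² = 4018/9]
   → F = (12, 7/3)

F = (12, 7/3)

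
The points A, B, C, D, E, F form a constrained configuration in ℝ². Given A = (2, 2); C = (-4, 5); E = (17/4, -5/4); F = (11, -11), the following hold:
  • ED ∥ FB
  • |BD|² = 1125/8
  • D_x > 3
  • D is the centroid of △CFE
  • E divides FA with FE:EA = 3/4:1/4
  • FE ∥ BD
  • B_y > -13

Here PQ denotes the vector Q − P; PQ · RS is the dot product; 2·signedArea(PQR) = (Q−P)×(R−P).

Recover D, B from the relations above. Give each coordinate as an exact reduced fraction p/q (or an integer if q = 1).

B = (21/2, -73/6)
D = (15/4, -29/12)

1. D_x = 15/4  [D is the centroid of △CFE]
2. D_y = -29/12  [D is the centroid of △CFE]
   → D = (15/4, -29/12)
3. B_x = 21/2  [FE ∥ BD ∩ ED ∥ FB]
4. B_y = -73/6  [FE ∥ BD ∩ ED ∥ FB]
   → B = (21/2, -73/6)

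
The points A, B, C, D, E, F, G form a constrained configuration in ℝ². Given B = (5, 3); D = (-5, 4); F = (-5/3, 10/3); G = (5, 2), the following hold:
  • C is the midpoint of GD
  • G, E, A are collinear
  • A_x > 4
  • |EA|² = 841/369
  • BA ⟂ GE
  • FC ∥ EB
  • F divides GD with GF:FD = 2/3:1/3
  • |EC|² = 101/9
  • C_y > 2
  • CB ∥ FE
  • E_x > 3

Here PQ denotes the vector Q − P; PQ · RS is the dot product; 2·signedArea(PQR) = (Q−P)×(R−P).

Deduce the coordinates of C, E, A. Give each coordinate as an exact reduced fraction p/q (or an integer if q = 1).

1. C_x = 0  [C is the midpoint of GD]
2. C_y = 3  [C is the midpoint of GD]
   → C = (0, 3)
3. E_x = 10/3  [FC ∥ EB ∩ CB ∥ FE]
4. E_y = 10/3  [FC ∥ EB ∩ CB ∥ FE]
   → E = (10/3, 10/3)
5. A_x = 185/41  [G, E, A are collinear ∩ BA ⟂ GE]
6. A_y = 98/41  [G, E, A are collinear ∩ BA ⟂ GE]
   → A = (185/41, 98/41)

A = (185/41, 98/41)
C = (0, 3)
E = (10/3, 10/3)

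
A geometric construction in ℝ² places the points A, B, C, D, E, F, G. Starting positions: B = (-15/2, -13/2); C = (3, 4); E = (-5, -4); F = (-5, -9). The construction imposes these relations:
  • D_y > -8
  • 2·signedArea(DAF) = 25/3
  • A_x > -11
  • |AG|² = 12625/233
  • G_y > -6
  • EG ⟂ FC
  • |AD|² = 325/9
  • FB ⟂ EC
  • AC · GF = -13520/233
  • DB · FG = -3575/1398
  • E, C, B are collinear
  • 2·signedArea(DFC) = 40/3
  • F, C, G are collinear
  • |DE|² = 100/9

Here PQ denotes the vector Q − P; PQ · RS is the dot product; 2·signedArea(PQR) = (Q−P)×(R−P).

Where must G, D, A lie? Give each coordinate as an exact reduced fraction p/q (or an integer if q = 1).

A = (-10, -4)
D = (-5, -22/3)
G = (-645/233, -1252/233)

1. G_x = -645/233  [F, C, G are collinear ∩ EG ⟂ FC]
2. G_y = -1252/233  [F, C, G are collinear ∩ EG ⟂ FC]
   → G = (-645/233, -1252/233)
3. D_x = -5  [2·signedArea(DFC) = 40/3 ∩ DB · FG = -3575/1398]
4. D_y = -22/3  [2·signedArea(DFC) = 40/3 ∩ DB · FG = -3575/1398]
   → D = (-5, -22/3)
5. A_x = -10  [2·signedArea(DAF) = 25/3 ∩ AC · GF = -13520/233]
6. A_y = -4  [2·signedArea(DAF) = 25/3 ∩ AC · GF = -13520/233]
   → A = (-10, -4)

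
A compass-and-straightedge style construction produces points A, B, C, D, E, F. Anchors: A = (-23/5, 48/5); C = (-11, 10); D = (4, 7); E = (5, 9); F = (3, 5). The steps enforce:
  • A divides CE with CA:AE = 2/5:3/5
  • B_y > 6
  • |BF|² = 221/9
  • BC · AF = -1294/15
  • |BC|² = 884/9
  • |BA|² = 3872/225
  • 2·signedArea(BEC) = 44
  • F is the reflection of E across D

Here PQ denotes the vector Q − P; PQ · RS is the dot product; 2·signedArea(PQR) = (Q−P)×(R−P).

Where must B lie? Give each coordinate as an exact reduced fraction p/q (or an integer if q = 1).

B = (-5/3, 20/3)

1. B_x = -5/3  [2·signedArea(BEC) = 44 ∩ BC · AF = -1294/15]
2. B_y = 20/3  [2·signedArea(BEC) = 44 ∩ BC · AF = -1294/15]
   → B = (-5/3, 20/3)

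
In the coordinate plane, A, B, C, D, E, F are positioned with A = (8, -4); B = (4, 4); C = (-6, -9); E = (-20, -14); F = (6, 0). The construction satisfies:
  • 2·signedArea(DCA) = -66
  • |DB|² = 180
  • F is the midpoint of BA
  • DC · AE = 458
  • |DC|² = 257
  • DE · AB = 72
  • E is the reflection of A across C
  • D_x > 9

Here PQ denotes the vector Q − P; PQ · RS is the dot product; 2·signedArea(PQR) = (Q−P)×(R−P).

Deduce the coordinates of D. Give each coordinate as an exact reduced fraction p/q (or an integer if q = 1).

1. D_x = 10  [DC · AE = 458 ∩ 2·signedArea(DCA) = -66]
2. D_y = -8  [DC · AE = 458 ∩ 2·signedArea(DCA) = -66]
   → D = (10, -8)

D = (10, -8)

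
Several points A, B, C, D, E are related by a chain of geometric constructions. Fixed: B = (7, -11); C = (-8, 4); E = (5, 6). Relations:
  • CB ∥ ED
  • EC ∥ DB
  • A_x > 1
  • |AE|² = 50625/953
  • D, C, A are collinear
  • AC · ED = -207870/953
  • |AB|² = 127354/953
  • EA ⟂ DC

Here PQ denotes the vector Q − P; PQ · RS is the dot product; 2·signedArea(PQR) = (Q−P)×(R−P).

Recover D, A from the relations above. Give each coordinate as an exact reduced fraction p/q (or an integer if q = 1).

1. D_x = 20  [EC ∥ DB ∩ CB ∥ ED]
2. D_y = -9  [EC ∥ DB ∩ CB ∥ ED]
   → D = (20, -9)
3. A_x = 1840/953  [D, C, A are collinear ∩ EA ⟂ DC]
4. A_y = -582/953  [D, C, A are collinear ∩ EA ⟂ DC]
   → A = (1840/953, -582/953)

A = (1840/953, -582/953)
D = (20, -9)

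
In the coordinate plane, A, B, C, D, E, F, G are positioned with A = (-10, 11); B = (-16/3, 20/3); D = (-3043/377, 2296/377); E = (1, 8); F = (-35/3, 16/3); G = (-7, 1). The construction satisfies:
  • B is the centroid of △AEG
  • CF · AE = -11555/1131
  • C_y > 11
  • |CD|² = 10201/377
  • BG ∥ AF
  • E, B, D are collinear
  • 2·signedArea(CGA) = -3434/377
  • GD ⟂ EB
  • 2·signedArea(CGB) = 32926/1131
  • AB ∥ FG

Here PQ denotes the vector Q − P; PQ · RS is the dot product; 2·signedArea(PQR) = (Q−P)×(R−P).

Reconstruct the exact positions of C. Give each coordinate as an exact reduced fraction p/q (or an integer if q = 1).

1. C_x = -3447/377  [2·signedArea(CGA) = -3434/377 ∩ CF · AE = -11555/1131]
2. C_y = 4215/377  [2·signedArea(CGA) = -3434/377 ∩ CF · AE = -11555/1131]
   → C = (-3447/377, 4215/377)

C = (-3447/377, 4215/377)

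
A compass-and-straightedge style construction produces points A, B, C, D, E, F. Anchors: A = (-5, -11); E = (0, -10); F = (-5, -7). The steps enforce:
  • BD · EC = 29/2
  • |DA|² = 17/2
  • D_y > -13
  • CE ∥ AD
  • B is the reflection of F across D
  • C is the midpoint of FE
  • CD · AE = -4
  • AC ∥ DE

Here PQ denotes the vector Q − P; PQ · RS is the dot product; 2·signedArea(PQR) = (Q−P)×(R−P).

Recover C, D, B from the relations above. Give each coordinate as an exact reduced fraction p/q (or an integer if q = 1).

1. C_x = -5/2  [C is the midpoint of FE]
2. C_y = -17/2  [C is the midpoint of FE]
   → C = (-5/2, -17/2)
3. D_x = -5/2  [AC ∥ DE ∩ CE ∥ AD]
4. D_y = -25/2  [AC ∥ DE ∩ CE ∥ AD]
   → D = (-5/2, -25/2)
5. B_x = 0  [B is the reflection of F across D]
6. B_y = -18  [B is the reflection of F across D]
   → B = (0, -18)

B = (0, -18)
C = (-5/2, -17/2)
D = (-5/2, -25/2)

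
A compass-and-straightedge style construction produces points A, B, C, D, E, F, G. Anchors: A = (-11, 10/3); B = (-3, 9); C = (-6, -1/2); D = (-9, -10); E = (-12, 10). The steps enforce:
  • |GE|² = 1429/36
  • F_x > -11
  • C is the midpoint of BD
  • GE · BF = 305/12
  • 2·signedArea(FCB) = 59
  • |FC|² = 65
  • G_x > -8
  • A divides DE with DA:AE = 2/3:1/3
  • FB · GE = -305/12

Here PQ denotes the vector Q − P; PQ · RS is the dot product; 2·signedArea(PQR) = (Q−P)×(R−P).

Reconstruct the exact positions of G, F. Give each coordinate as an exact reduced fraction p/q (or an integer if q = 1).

F = (-10, 13/2)
G = (-7, 37/6)

1. F_x = -10  [line -19/2·x + 3·y + -229/2 = 0 ∩ |FC|² = 65]
2. F_y = 13/2  [line -19/2·x + 3·y + -229/2 = 0 ∩ |FC|² = 65]
   → F = (-10, 13/2)
3. G_x = -7  [line 7·x + 5/2·y + 403/12 = 0 ∩ |GE|² = 1429/36]
4. G_y = 37/6  [line 7·x + 5/2·y + 403/12 = 0 ∩ |GE|² = 1429/36]
   → G = (-7, 37/6)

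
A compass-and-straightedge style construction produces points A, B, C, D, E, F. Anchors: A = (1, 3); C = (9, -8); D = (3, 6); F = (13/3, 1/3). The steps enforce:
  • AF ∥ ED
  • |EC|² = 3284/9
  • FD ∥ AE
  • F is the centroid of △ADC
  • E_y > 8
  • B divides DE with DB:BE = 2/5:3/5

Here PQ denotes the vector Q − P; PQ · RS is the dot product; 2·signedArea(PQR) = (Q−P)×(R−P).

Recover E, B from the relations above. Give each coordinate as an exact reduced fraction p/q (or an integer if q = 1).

B = (5/3, 106/15)
E = (-1/3, 26/3)

1. E_x = -1/3  [AF ∥ ED ∩ FD ∥ AE]
2. E_y = 26/3  [AF ∥ ED ∩ FD ∥ AE]
   → E = (-1/3, 26/3)
3. B_x = 5/3  [B divides DE with DB:BE = 2/5:3/5]
4. B_y = 106/15  [B divides DE with DB:BE = 2/5:3/5]
   → B = (5/3, 106/15)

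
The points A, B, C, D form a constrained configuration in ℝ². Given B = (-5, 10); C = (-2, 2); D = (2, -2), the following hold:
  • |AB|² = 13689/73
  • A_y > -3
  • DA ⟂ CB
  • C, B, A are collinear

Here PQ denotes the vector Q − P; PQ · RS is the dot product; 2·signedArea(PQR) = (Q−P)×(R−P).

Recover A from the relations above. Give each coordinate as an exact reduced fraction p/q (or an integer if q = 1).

1. A_x = -14/73  [C, B, A are collinear ∩ DA ⟂ CB]
2. A_y = -206/73  [C, B, A are collinear ∩ DA ⟂ CB]
   → A = (-14/73, -206/73)

A = (-14/73, -206/73)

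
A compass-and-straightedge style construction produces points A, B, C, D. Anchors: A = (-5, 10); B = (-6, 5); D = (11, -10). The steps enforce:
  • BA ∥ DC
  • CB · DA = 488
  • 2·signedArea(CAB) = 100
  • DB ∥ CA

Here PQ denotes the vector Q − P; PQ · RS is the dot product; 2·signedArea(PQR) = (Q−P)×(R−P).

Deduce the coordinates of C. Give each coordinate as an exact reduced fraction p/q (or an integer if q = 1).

C = (12, -5)

1. C_x = 12  [DB ∥ CA ∩ BA ∥ DC]
2. C_y = -5  [DB ∥ CA ∩ BA ∥ DC]
   → C = (12, -5)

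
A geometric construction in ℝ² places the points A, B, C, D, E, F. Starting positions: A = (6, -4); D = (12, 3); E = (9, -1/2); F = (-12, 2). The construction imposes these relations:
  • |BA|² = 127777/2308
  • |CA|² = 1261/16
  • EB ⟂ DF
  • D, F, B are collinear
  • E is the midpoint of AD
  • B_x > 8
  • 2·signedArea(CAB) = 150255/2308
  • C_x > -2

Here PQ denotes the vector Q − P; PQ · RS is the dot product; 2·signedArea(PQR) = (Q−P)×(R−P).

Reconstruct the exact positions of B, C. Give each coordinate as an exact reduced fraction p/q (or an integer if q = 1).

1. B_x = 5112/577  [D, F, B are collinear ∩ EB ⟂ DF]
2. B_y = 3311/1154  [D, F, B are collinear ∩ EB ⟂ DF]
   → B = (5112/577, 3311/1154)
3. C_x = -3/2  [line -7927/1154·x + 1650/577·y + -28731/2308 = 0 ∩ |CA|² = 1261/16]
4. C_y = 3/4  [line -7927/1154·x + 1650/577·y + -28731/2308 = 0 ∩ |CA|² = 1261/16]
   → C = (-3/2, 3/4)

B = (5112/577, 3311/1154)
C = (-3/2, 3/4)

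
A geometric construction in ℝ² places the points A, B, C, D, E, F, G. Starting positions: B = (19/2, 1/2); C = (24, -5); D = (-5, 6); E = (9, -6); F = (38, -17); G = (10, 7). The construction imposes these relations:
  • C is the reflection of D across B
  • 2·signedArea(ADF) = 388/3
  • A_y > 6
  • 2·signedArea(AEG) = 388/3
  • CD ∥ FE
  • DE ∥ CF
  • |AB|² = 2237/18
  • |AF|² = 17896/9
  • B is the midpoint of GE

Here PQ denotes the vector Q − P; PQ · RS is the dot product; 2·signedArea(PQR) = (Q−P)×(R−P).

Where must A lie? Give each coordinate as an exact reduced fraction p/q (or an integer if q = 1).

A = (0, 19/3)

1. A_x = 0  [2·signedArea(ADF) = 388/3 ∩ 2·signedArea(AEG) = 388/3]
2. A_y = 19/3  [2·signedArea(ADF) = 388/3 ∩ 2·signedArea(AEG) = 388/3]
   → A = (0, 19/3)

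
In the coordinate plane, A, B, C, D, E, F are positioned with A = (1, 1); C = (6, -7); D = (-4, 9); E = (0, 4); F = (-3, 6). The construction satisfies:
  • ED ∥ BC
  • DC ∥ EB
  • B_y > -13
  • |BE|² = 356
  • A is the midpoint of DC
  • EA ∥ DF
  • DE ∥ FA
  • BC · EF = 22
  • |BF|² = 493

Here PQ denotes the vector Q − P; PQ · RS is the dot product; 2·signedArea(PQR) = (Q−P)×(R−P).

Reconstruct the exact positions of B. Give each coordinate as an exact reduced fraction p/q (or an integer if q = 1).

B = (10, -12)

1. B_x = 10  [ED ∥ BC ∩ DC ∥ EB]
2. B_y = -12  [ED ∥ BC ∩ DC ∥ EB]
   → B = (10, -12)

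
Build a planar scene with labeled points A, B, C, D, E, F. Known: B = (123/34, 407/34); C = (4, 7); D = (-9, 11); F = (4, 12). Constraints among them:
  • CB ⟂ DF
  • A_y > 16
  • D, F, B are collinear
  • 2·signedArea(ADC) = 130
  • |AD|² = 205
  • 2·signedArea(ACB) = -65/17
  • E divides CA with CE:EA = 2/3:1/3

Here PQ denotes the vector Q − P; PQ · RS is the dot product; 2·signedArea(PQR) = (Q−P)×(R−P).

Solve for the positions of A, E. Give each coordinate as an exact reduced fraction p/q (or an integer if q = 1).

1. A_x = 4  [2·signedArea(ADC) = 130 ∩ 2·signedArea(ACB) = -65/17]
2. A_y = 17  [2·signedArea(ADC) = 130 ∩ 2·signedArea(ACB) = -65/17]
   → A = (4, 17)
3. E_x = 4  [E divides CA with CE:EA = 2/3:1/3]
4. E_y = 41/3  [E divides CA with CE:EA = 2/3:1/3]
   → E = (4, 41/3)

A = (4, 17)
E = (4, 41/3)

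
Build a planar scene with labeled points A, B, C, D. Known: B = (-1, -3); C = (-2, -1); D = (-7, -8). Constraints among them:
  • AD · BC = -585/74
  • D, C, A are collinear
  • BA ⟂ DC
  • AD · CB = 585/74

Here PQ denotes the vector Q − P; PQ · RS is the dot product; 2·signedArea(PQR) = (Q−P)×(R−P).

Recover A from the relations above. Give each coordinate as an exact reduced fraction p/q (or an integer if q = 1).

1. A_x = -193/74  [D, C, A are collinear ∩ BA ⟂ DC]
2. A_y = -137/74  [D, C, A are collinear ∩ BA ⟂ DC]
   → A = (-193/74, -137/74)

A = (-193/74, -137/74)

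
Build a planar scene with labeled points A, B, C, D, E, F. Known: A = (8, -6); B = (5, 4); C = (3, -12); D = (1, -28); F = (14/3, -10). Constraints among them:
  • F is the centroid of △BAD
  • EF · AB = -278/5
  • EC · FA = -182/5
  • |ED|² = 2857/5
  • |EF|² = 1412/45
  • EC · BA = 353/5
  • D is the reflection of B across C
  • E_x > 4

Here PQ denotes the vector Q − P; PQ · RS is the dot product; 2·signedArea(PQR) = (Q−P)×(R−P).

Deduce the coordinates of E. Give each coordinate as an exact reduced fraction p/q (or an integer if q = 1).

E = (24/5, -22/5)

1. E_x = 24/5  [EC · FA = -182/5 ∩ EC · BA = 353/5]
2. E_y = -22/5  [EC · FA = -182/5 ∩ EC · BA = 353/5]
   → E = (24/5, -22/5)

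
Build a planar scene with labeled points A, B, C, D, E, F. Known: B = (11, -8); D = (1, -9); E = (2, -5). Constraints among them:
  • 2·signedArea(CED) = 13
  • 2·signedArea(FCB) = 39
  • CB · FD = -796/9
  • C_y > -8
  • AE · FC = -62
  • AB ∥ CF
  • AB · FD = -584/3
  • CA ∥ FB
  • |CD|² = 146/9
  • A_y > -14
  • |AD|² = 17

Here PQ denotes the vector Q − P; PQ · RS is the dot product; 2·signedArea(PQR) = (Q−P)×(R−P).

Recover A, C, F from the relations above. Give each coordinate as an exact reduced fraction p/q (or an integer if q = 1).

1. C_x = 14/3  [line 4·x + -1·y + -26 = 0 ∩ |CD|² = 146/9]
2. C_y = -22/3  [line 4·x + -1·y + -26 = 0 ∩ |CD|² = 146/9]
   → C = (14/3, -22/3)
3. F_x = 47/3  [CB · FD = -796/9 ∩ 2·signedArea(FCB) = 39]
4. F_y = -7/3  [CB · FD = -796/9 ∩ 2·signedArea(FCB) = 39]
   → F = (47/3, -7/3)
5. A_x = 0  [AE · FC = -62 ∩ CA ∥ FB]
6. A_y = -13  [AE · FC = -62 ∩ CA ∥ FB]
   → A = (0, -13)

A = (0, -13)
C = (14/3, -22/3)
F = (47/3, -7/3)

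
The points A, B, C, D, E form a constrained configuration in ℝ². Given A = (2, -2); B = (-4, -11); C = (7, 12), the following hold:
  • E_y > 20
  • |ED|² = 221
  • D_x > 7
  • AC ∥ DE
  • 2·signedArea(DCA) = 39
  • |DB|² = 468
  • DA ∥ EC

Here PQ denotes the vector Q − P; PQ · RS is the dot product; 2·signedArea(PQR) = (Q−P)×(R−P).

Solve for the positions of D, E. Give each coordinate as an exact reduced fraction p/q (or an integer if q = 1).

1. D_x = 8  [line 14·x + -5·y + -77 = 0 ∩ |DB|² = 468]
2. D_y = 7  [line 14·x + -5·y + -77 = 0 ∩ |DB|² = 468]
   → D = (8, 7)
3. E_x = 13  [DA ∥ EC ∩ AC ∥ DE]
4. E_y = 21  [DA ∥ EC ∩ AC ∥ DE]
   → E = (13, 21)

D = (8, 7)
E = (13, 21)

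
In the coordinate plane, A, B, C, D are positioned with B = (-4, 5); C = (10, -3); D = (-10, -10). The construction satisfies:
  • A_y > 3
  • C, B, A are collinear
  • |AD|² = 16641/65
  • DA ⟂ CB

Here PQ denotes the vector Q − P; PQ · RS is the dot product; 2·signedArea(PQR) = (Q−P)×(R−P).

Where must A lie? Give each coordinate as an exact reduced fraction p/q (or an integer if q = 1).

A = (-134/65, 253/65)

1. A_x = -134/65  [C, B, A are collinear ∩ DA ⟂ CB]
2. A_y = 253/65  [C, B, A are collinear ∩ DA ⟂ CB]
   → A = (-134/65, 253/65)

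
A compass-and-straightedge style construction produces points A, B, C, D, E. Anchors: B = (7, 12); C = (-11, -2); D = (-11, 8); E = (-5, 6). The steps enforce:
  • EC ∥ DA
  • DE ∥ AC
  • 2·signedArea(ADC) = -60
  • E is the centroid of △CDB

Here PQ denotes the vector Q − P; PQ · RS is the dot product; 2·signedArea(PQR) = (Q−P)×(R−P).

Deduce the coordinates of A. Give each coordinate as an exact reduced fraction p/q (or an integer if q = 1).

A = (-17, 0)

1. A_x = -17  [DE ∥ AC ∩ EC ∥ DA]
2. A_y = 0  [DE ∥ AC ∩ EC ∥ DA]
   → A = (-17, 0)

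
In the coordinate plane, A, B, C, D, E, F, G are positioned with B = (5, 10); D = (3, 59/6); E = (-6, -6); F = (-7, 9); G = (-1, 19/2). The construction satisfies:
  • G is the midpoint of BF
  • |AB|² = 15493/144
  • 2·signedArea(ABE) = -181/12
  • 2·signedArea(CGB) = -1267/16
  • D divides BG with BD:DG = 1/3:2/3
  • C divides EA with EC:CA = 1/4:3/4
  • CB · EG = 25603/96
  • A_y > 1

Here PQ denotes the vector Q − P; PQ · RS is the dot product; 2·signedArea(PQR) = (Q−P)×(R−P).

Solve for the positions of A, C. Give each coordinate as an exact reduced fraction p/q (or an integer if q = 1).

A = (-3/2, 23/12)
C = (-39/8, -193/48)

1. C_x = -39/8  [2·signedArea(CGB) = -1267/16 ∩ CB · EG = 25603/96]
2. C_y = -193/48  [2·signedArea(CGB) = -1267/16 ∩ CB · EG = 25603/96]
   → C = (-39/8, -193/48)
3. A_x = -3/2  [2·signedArea(ABE) = -181/12 ∩ C divides EA with EC:CA = 1/4:3/4]
4. A_y = 23/12  [2·signedArea(ABE) = -181/12 ∩ C divides EA with EC:CA = 1/4:3/4]
   → A = (-3/2, 23/12)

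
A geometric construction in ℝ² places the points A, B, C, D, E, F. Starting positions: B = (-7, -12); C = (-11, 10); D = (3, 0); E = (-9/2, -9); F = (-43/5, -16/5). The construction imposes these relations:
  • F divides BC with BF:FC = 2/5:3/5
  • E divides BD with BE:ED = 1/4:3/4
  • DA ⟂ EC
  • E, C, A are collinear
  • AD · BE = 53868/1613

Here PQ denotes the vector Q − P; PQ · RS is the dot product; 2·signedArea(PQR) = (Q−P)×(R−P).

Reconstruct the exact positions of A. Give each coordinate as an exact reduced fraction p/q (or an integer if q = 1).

A = (-10437/1613, -5226/1613)

1. A_x = -10437/1613  [E, C, A are collinear ∩ DA ⟂ EC]
2. A_y = -5226/1613  [E, C, A are collinear ∩ DA ⟂ EC]
   → A = (-10437/1613, -5226/1613)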